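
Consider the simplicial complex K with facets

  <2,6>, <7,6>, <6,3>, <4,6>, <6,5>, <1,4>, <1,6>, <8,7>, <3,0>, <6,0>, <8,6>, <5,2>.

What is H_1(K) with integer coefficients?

H_1 = Z^4.

K has 9 vertices, 12 edges.
rank ∂_1 = 8, rank ∂_2 = 0 ⇒ b_1 = 12 − 8 − 0 = 4. So H_1 = Z^4.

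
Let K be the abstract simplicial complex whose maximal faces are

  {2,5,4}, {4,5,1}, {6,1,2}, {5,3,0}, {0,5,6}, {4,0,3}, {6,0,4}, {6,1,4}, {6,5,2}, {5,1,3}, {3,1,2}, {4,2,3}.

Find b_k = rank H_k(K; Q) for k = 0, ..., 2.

b_0 = 1, b_1 = 0, b_2 = 0.

K has 7 vertices, 18 edges, 12 triangles.
rank ∂_0 = 0, rank ∂_1 = 6 ⇒ b_0 = 7 − 0 − 6 = 1; all invariant factors of ∂_1 are 1 so no torsion. So H_0 ≅ Z.
rank ∂_1 = 6, rank ∂_2 = 12 ⇒ b_1 = 18 − 6 − 12 = 0; ∂_2 has invariant factor(s) [2] giving torsion. So H_1 ≅ Z/2.
rank ∂_2 = 12, rank ∂_3 = 0 ⇒ b_2 = 12 − 12 − 0 = 0. So H_2 ≅ 0.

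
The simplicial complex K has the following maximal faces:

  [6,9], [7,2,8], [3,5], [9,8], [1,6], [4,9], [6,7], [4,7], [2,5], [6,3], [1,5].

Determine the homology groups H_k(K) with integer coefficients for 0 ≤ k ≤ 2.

We work with the vertex ordering 1 < 2 < 3 < 4 < 5 < 6 < 7 < 8 < 9. The simplices of K, each written with vertices in increasing order, are:

  0-simplices (9): [1], [2], [3], [4], [5], [6], [7], [8], [9]
  1-simplices (13): [1,5], [1,6], [2,5], [2,7], [2,8], [3,5], [3,6], [4,7], [4,9], [6,7], [6,9], [7,8], [8,9]
  2-simplices (1): [2,7,8]

Hence C_0 ≅ Z^9, C_1 ≅ Z^13, C_2 ≅ Z^1.

∂_1: C_1 → C_0 maps an edge to its endpoints' difference, ∂[p,q] = q − p. For instance
  ∂[1,6] = [6] − [1].
The resulting 9×13 matrix has rank 8, and its Smith normal form has invariant factors (1,1,1,1,1,1,1,1).

The boundary map ∂_2: C_2 → C_1 maps a triangle to the signed sum of its edges. For instance
  ∂[2,7,8] = [7,8] − [2,8] + [2,7].
The 13×1 boundary matrix has rank 1 and Smith normal form diag(1).

Now H_k = ker ∂_k / im ∂_{k+1}, so:

  H_0: rank C_0 − rank ∂_1 = 9 − 8 = 1, and the invariant factors of ∂_1 are all 1, so H_0 ≅ Z.
  H_1: rank ker ∂_1 − rank ∂_2 = (13 − 8) − 1 = 4, and the invariant factors of ∂_2 are all 1, so H_1 ≅ Z^4.
  H_2: rank ker ∂_2 − rank ∂_3 = (1 − 1) − 0 = 0, and there is no ∂_3, so H_2 ≅ 0.

As a check, the Euler characteristic is 9 − 13 + 1 = -3, which agrees with 1 − 4 + 0 = -3.

H_0 ≅ Z,  H_1 ≅ Z^4,  H_2 = 0.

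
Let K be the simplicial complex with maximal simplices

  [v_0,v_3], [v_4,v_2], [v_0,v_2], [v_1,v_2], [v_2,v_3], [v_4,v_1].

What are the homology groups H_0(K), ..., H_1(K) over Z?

H_0 ≅ Z,  H_1 ≅ Z^2.

Fix the vertex order v_0 < v_1 < v_2 < v_3 < v_4 and write every simplex with vertices in increasing order. Then dim K = 1 and the simplices of K are:

  0-simplices (5): [v_0], [v_1], [v_2], [v_3], [v_4]
  1-simplices (6): [v_0,v_2], [v_0,v_3], [v_1,v_2], [v_1,v_4], [v_2,v_3], [v_2,v_4]

so the chain groups are C_0 ≅ Z^5, C_1 ≅ Z^6.

Boundary ∂_1: C_1 → C_0 sends each edge [p,q] (with p < q) to q − p.
The 5×6 boundary matrix has rank 4 and Smith normal form diag(1,1,1,1).

From H_k ≅ ker(∂_k) / im(∂_{k+1}) we obtain:

  H_0: rank C_0 − rank ∂_1 = 5 − 4 = 1, and the invariant factors of ∂_1 are all 1, so H_0 ≅ Z.
  H_1: rank ker ∂_1 − rank ∂_2 = (6 − 4) − 0 = 2, and there is no ∂_2, so H_1 ≅ Z^2.

As a check, the Euler characteristic is 5 − 6 = -1, which agrees with 1 − 2 = -1.
(K is a triangulation of a wedge of 2 circles.)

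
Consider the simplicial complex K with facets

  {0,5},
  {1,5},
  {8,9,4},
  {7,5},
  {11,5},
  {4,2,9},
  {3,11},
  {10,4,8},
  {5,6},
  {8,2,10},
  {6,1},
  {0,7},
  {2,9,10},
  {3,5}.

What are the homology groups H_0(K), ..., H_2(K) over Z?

Order the vertices as 0 < 1 < 2 < 3 < 4 < 5 < 6 < 7 < 8 < 9 < 10 < 11. Listing each simplex with vertices in this order, K has dimension 2 with simplices:

  0-simplices (12): [0], [1], [2], [3], [4], [5], [6], [7], [8], [9], [10], [11]
  1-simplices (19): [0,5], [0,7], [1,5], [1,6], [2,4], [2,8], [2,9], [2,10], [3,5], [3,11], [4,8], [4,9], [4,10], [5,6], [5,7], [5,11], [8,9], [8,10], [9,10]
  2-simplices (5): [2,4,9], [2,8,10], [2,9,10], [4,8,9], [4,8,10]

Hence C_0 ≅ Z^12, C_1 ≅ Z^19, C_2 ≅ Z^5.

The boundary map ∂_1: C_1 → C_0 is given by ∂[p,q] = [q] − [p]. For instance
  ∂[3,5] = [5] − [3].
The 12×19 boundary matrix has rank 10 and Smith normal form diag(1,1,1,1,1,1,1,1,1,1).

∂_2: C_2 → C_1 acts by ∂[p,q,r] = [q,r] − [p,r] + [p,q]. For instance
  ∂[4,8,9] = [8,9] − [4,9] + [4,8],
  ∂[2,4,9] = [4,9] − [2,9] + [2,4].
The resulting 19×5 matrix has rank 5, and its Smith normal form has invariant factors (1,1,1,1,1).

Now H_k = ker ∂_k / im ∂_{k+1}, so:

  H_0: rank C_0 − rank ∂_1 = 12 − 10 = 2, and the invariant factors of ∂_1 are all 1, so H_0 ≅ Z^2.
  H_1: rank ker ∂_1 − rank ∂_2 = (19 − 10) − 5 = 4, and the invariant factors of ∂_2 are all 1, so H_1 ≅ Z^4.
  H_2: rank ker ∂_2 − rank ∂_3 = (5 − 5) − 0 = 0, and there is no ∂_3, so H_2 ≅ 0.

(K is a triangulation of the disjoint union of a wedge of 3 circles and the Möbius band.)

H_0 = Z^2,  H_1 = Z^4,  H_2 = 0.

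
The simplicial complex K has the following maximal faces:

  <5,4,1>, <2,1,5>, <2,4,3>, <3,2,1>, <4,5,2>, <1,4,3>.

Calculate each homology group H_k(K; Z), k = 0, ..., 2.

H_0 = Z,  H_1 = 0,  H_2 = Z.

Fix the vertex order 1 < 2 < 3 < 4 < 5 and write every simplex with vertices in increasing order. Then dim K = 2 and the simplices of K are:

  0-simplices (5): [1], [2], [3], [4], [5]
  1-simplices (9): [1,2], [1,3], [1,4], [1,5], [2,3], [2,4], [2,5], [3,4], [4,5]
  2-simplices (6): [1,2,3], [1,2,5], [1,3,4], [1,4,5], [2,3,4], [2,4,5]

giving chain groups C_0 ≅ Z^5, C_1 ≅ Z^9, C_2 ≅ Z^6.

The boundary map ∂_1: C_1 → C_0 maps an edge to its endpoints' difference, ∂[p,q] = q − p. For instance
  ∂[3,4] = [4] − [3].
The 5×9 boundary matrix has rank 4 and Smith normal form diag(1,1,1,1).

The boundary map ∂_2: C_2 → C_1 maps a triangle to the signed sum of its edges. For instance
  ∂[2,3,4] = [3,4] − [2,4] + [2,3],
  ∂[2,4,5] = [4,5] − [2,5] + [2,4].
The 9×6 boundary matrix has rank 5 and Smith normal form diag(1,1,1,1,1).

From H_k ≅ ker(∂_k) / im(∂_{k+1}) we obtain:

  H_0: rank C_0 − rank ∂_1 = 5 − 4 = 1, and the invariant factors of ∂_1 are all 1, so H_0 = Z.
  H_1: rank ker ∂_1 − rank ∂_2 = (9 − 4) − 5 = 0, and the invariant factors of ∂_2 are all 1, so H_1 = 0.
  H_2: rank ker ∂_2 − rank ∂_3 = (6 − 5) − 0 = 1, and there is no ∂_3, so H_2 = Z.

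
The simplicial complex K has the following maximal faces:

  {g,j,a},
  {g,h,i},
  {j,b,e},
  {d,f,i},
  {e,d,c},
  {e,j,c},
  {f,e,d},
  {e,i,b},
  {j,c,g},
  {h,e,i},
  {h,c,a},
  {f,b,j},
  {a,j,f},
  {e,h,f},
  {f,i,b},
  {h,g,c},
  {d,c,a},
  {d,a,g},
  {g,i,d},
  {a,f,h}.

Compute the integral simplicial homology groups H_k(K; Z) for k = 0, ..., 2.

K has 10 vertices, 30 edges, 20 triangles.
rank ∂_0 = 0, rank ∂_1 = 9 ⇒ b_0 = 10 − 0 − 9 = 1; all invariant factors of ∂_1 are 1 so no torsion. So H_0 ≅ Z.
rank ∂_1 = 9, rank ∂_2 = 20 ⇒ b_1 = 30 − 9 − 20 = 1; ∂_2 has invariant factor(s) [2] giving torsion. So H_1 ≅ Z ⊕ Z/2.
rank ∂_2 = 20, rank ∂_3 = 0 ⇒ b_2 = 20 − 20 − 0 = 0. So H_2 ≅ 0.

H_0 = Z,  H_1 = Z ⊕ Z/2,  H_2 = 0.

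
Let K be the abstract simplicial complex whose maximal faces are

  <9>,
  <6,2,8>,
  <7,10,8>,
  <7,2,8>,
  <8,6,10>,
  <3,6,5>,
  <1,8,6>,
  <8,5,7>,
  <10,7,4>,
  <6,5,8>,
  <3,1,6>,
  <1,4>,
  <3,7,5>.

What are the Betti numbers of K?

b_0 = 2, b_1 = 1, b_2 = 0.

Take the total order 1 < 2 < 3 < 4 < 5 < 6 < 7 < 8 < 9 < 10 on the vertex set. Then K (dimension 2) consists of the simplices:

  0-simplices (10): [1], [2], [3], [4], [5], [6], [7], [8], [9], [10]
  1-simplices (20): [1,3], [1,4], [1,6], [1,8], [2,6], [2,7], [2,8], [3,5], [3,6], [3,7], [4,7], [4,10], [5,6], [5,7], [5,8], [6,8], [6,10], [7,8], [7,10], [8,10]
  2-simplices (11): [1,3,6], [1,6,8], [2,6,8], [2,7,8], [3,5,6], [3,5,7], [4,7,10], [5,6,8], [5,7,8], [6,8,10], [7,8,10]

so the chain groups are C_0 ≅ Z^10, C_1 ≅ Z^20, C_2 ≅ Z^11.

The boundary map ∂_1: C_1 → C_0 maps an edge to its endpoints' difference, ∂[p,q] = q − p. For instance
  ∂[5,7] = [7] − [5].
The resulting 10×20 matrix has rank 8, and its Smith normal form has invariant factors (1,1,1,1,1,1,1,1).

The boundary map ∂_2: C_2 → C_1 acts by ∂[p,q,r] = [q,r] − [p,r] + [p,q]. For instance
  ∂[6,8,10] = [8,10] − [6,10] + [6,8],
  ∂[5,6,8] = [6,8] − [5,8] + [5,6].
This gives a 20×11 integer matrix of rank 11; reducing to Smith normal form yields diagonal entries (1,1,1,1,1,1,1,1,1,1,1).

Now H_k = ker ∂_k / im ∂_{k+1}, so:

  H_0: rank C_0 − rank ∂_1 = 10 − 8 = 2, and the invariant factors of ∂_1 are all 1, so H_0 ≅ Z^2.
  H_1: rank ker ∂_1 − rank ∂_2 = (20 − 8) − 11 = 1, and the invariant factors of ∂_2 are all 1, so H_1 ≅ Z.
  H_2: rank ker ∂_2 − rank ∂_3 = (11 − 11) − 0 = 0, and there is no ∂_3, so H_2 ≅ 0.

Hence the Betti numbers are b_0 = 2, b_1 = 1, b_2 = 0.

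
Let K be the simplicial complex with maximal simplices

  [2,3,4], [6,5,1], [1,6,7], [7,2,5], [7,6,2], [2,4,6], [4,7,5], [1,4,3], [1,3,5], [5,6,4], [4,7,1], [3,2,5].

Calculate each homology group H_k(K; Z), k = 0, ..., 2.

K has 7 vertices, 18 edges, 12 triangles.
rank ∂_0 = 0, rank ∂_1 = 6 ⇒ b_0 = 7 − 0 − 6 = 1; all invariant factors of ∂_1 are 1 so no torsion. So H_0 = Z.
rank ∂_1 = 6, rank ∂_2 = 12 ⇒ b_1 = 18 − 6 − 12 = 0; ∂_2 has invariant factor(s) [2] giving torsion. So H_1 = Z/2.
rank ∂_2 = 12, rank ∂_3 = 0 ⇒ b_2 = 12 − 12 − 0 = 0. So H_2 = 0.

H_0 ≅ Z,  H_1 ≅ Z/2,  H_2 = 0.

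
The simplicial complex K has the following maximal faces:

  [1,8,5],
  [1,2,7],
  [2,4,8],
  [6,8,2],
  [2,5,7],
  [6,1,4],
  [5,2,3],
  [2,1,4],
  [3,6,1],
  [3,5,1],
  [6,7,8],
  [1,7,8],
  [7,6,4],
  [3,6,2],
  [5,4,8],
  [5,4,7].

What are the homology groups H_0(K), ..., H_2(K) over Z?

We work with the vertex ordering 1 < 2 < 3 < 4 < 5 < 6 < 7 < 8. The simplices of K, each written with vertices in increasing order, are:

  0-simplices (8): [1], [2], [3], [4], [5], [6], [7], [8]
  1-simplices (24): (24 of them)
  2-simplices (16): [1,2,4], [1,2,7], [1,3,5], [1,3,6], [1,4,6], [1,5,8], [1,7,8], [2,3,5], [2,3,6], [2,4,8], [2,5,7], [2,6,8], [4,5,7], [4,5,8], [4,6,7], [6,7,8]

Hence C_0 ≅ Z^8, C_1 ≅ Z^24, C_2 ≅ Z^16.

Boundary ∂_1: C_1 → C_0 is given by ∂[p,q] = [q] − [p]. For instance
  ∂[2,7] = [7] − [2].
The 8×24 boundary matrix has rank 7 and Smith normal form diag(1,1,1,1,1,1,1).

Boundary ∂_2: C_2 → C_1 maps a triangle to the signed sum of its edges. For instance
  ∂[6,7,8] = [7,8] − [6,8] + [6,7],
  ∂[4,5,7] = [5,7] − [4,7] + [4,5].
This gives a 24×16 integer matrix of rank 15; reducing to Smith normal form yields diagonal entries (1,1,1,1,1,1,1,1,1,1,1,1,1,1,1).

From H_k ≅ ker(∂_k) / im(∂_{k+1}) we obtain:

  H_0: rank C_0 − rank ∂_1 = 8 − 7 = 1, and the invariant factors of ∂_1 are all 1, so H_0 ≅ Z.
  H_1: rank ker ∂_1 − rank ∂_2 = (24 − 7) − 15 = 2, and the invariant factors of ∂_2 are all 1, so H_1 ≅ Z^2.
  H_2: rank ker ∂_2 − rank ∂_3 = (16 − 15) − 0 = 1, and there is no ∂_3, so H_2 ≅ Z.

As a check, the Euler characteristic is 8 − 24 + 16 = 0, which agrees with 1 − 2 + 1 = 0.

H_0 = Z,  H_1 = Z^2,  H_2 = Z.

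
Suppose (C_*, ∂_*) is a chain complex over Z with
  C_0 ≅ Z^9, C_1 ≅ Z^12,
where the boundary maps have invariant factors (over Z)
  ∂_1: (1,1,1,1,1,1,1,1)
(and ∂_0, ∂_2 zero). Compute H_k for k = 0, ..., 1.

H_0 = Z,  H_1 = Z^4.

H_0: b_0 = 9 − 0 − 8 = 1; torsion from ∂_1 factors > 1: none. So H_0 = Z.
H_1: b_1 = 12 − 8 − 0 = 4; torsion from ∂_2 factors > 1: none. So H_1 = Z^4.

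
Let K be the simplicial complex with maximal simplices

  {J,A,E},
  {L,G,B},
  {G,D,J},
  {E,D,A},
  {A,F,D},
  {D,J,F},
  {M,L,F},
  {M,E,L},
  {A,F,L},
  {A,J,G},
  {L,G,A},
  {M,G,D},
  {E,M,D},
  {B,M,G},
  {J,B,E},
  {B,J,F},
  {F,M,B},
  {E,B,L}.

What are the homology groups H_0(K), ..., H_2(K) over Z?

H_0 = Z,  H_1 = Z ⊕ Z/2Z,  H_2 = 0.

K has 9 vertices, 27 edges, 18 triangles.
rank ∂_0 = 0, rank ∂_1 = 8 ⇒ b_0 = 9 − 0 − 8 = 1; all invariant factors of ∂_1 are 1 so no torsion. So H_0 ≅ Z.
rank ∂_1 = 8, rank ∂_2 = 18 ⇒ b_1 = 27 − 8 − 18 = 1; ∂_2 has invariant factor(s) [2] giving torsion. So H_1 ≅ Z ⊕ Z/2Z.
rank ∂_2 = 18, rank ∂_3 = 0 ⇒ b_2 = 18 − 18 − 0 = 0. So H_2 ≅ 0.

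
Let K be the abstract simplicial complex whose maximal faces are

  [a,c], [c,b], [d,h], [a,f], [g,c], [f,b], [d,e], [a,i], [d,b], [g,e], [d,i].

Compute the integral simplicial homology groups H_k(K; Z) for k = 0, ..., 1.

Fix the vertex order a < b < c < d < e < f < g < h < i and write every simplex with vertices in increasing order. Then dim K = 1 and the simplices of K are:

  0-simplices (9): a, b, c, d, e, f, g, h, i
  1-simplices (11): ac, af, ai, bc, bd, bf, cg, de, dh, di, eg

Hence C_0 ≅ Z^9, C_1 ≅ Z^11.

The boundary map ∂_1: C_1 → C_0 maps an edge to its endpoints' difference, ∂[p,q] = q − p. For instance
  ∂eg = g − e.
The 9×11 boundary matrix has rank 8 and Smith normal form diag(1,1,1,1,1,1,1,1).

Reading off H_k = ker ∂_k / im ∂_{k+1}:

  H_0: rank C_0 − rank ∂_1 = 9 − 8 = 1, and the invariant factors of ∂_1 are all 1, so H_0 = Z.
  H_1: rank ker ∂_1 − rank ∂_2 = (11 − 8) − 0 = 3, and there is no ∂_2, so H_1 = Z^3.

H_0 ≅ Z,  H_1 ≅ Z^3.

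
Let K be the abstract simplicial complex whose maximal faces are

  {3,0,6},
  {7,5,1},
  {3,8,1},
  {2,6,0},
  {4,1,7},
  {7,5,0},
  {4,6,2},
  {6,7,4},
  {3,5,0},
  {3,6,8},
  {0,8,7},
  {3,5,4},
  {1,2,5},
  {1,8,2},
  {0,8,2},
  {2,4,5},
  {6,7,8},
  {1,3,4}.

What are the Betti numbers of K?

b_0 = 1, b_1 = 1, b_2 = 0.

Order the vertices as 0 < 1 < 2 < 3 < 4 < 5 < 6 < 7 < 8. Listing each simplex with vertices in this order, K has dimension 2 with simplices:

  0-simplices (9): [0], [1], [2], [3], [4], [5], [6], [7], [8]
  1-simplices (27): (27 of them)
  2-simplices (18): [0,2,6], [0,2,8], [0,3,5], [0,3,6], [0,5,7], [0,7,8], [1,2,5], [1,2,8], [1,3,4], [1,3,8], [1,4,7], [1,5,7], [2,4,5], [2,4,6], [3,4,5], [3,6,8], [4,6,7], [6,7,8]

Hence C_0 ≅ Z^9, C_1 ≅ Z^27, C_2 ≅ Z^18.

∂_1: C_1 → C_0 maps an edge to its endpoints' difference, ∂[p,q] = q − p. For instance
  ∂[2,6] = [6] − [2].
The resulting 9×27 matrix has rank 8, and its Smith normal form has invariant factors (1,1,1,1,1,1,1,1).

∂_2: C_2 → C_1 maps a triangle to the signed sum of its edges. For instance
  ∂[0,5,7] = [5,7] − [0,7] + [0,5],
  ∂[0,3,5] = [3,5] − [0,5] + [0,3].
As a 27×18 matrix over Z this has rank 18, with invariant factors (1,1,1,1,1,1,1,1,1,1,1,1,1,1,1,1,1,2).

Now H_k = ker ∂_k / im ∂_{k+1}, so:

  H_0: rank C_0 − rank ∂_1 = 9 − 8 = 1, and the invariant factors of ∂_1 are all 1, so H_0 ≅ Z.
  H_1: rank ker ∂_1 − rank ∂_2 = (27 − 8) − 18 = 1, and ∂_2 has invariant factor 2 > 1, so H_1 ≅ Z ⊕ Z/2Z.
  H_2: rank ker ∂_2 − rank ∂_3 = (18 − 18) − 0 = 0, and there is no ∂_3, so H_2 ≅ 0.

(K is a triangulation of the Klein bottle.)

Hence the Betti numbers are b_0 = 1, b_1 = 1, b_2 = 0.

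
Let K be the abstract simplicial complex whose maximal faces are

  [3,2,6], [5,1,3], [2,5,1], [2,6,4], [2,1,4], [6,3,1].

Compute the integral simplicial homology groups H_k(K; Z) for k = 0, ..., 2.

H_0 ≅ Z,  H_1 ≅ Z,  H_2 = 0.

Order the vertices as 1 < 2 < 3 < 4 < 5 < 6. Listing each simplex with vertices in this order, K has dimension 2 with simplices:

  0-simplices (6): [1], [2], [3], [4], [5], [6]
  1-simplices (12): [1,2], [1,3], [1,4], [1,5], [1,6], [2,3], [2,4], [2,5], [2,6], [3,5], [3,6], [4,6]
  2-simplices (6): [1,2,4], [1,2,5], [1,3,5], [1,3,6], [2,3,6], [2,4,6]

so the chain groups are C_0 ≅ Z^6, C_1 ≅ Z^12, C_2 ≅ Z^6.

∂_1: C_1 → C_0 maps an edge to its endpoints' difference, ∂[p,q] = q − p. For instance
  ∂[1,2] = [2] − [1].
The resulting 6×12 matrix has rank 5, and its Smith normal form has invariant factors (1,1,1,1,1).

Boundary ∂_2: C_2 → C_1 acts by ∂[p,q,r] = [q,r] − [p,r] + [p,q]. For instance
  ∂[1,2,4] = [2,4] − [1,4] + [1,2],
  ∂[1,3,5] = [3,5] − [1,5] + [1,3].
The 12×6 boundary matrix has rank 6 and Smith normal form diag(1,1,1,1,1,1).

Reading off H_k = ker ∂_k / im ∂_{k+1}:

  H_0: rank C_0 − rank ∂_1 = 6 − 5 = 1, and the invariant factors of ∂_1 are all 1, so H_0 ≅ Z.
  H_1: rank ker ∂_1 − rank ∂_2 = (12 − 5) − 6 = 1, and the invariant factors of ∂_2 are all 1, so H_1 ≅ Z.
  H_2: rank ker ∂_2 − rank ∂_3 = (6 − 6) − 0 = 0, and there is no ∂_3, so H_2 ≅ 0.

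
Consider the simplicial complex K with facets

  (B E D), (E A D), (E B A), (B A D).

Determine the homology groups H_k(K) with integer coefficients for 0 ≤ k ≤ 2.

H_0 = Z,  H_1 = 0,  H_2 = Z.

We work with the vertex ordering A < B < D < E. The simplices of K, each written with vertices in increasing order, are:

  0-simplices (4): A, B, D, E
  1-simplices (6): AB, AD, AE, BD, BE, DE
  2-simplices (4): ABD, ABE, ADE, BDE

Hence C_0 ≅ Z^4, C_1 ≅ Z^6, C_2 ≅ Z^4.

∂_1: C_1 → C_0 sends each edge [p,q] (with p < q) to q − p. For instance
  ∂BD = D − B.
This gives a 4×6 integer matrix of rank 3; reducing to Smith normal form yields diagonal entries (1,1,1).

∂_2: C_2 → C_1 sends each 2-simplex [p,q,r] to [q,r] − [p,r] + [p,q]. For instance
  ∂BDE = DE − BE + BD,
  ∂ABD = BD − AD + AB.
The resulting 6×4 matrix has rank 3, and its Smith normal form has invariant factors (1,1,1).

Computing H_k = (kernel of ∂_k) / (image of ∂_{k+1}):

  H_0: rank C_0 − rank ∂_1 = 4 − 3 = 1, and the invariant factors of ∂_1 are all 1, so H_0 = Z.
  H_1: rank ker ∂_1 − rank ∂_2 = (6 − 3) − 3 = 0, and the invariant factors of ∂_2 are all 1, so H_1 = 0.
  H_2: rank ker ∂_2 − rank ∂_3 = (4 − 3) − 0 = 1, and there is no ∂_3, so H_2 = Z.

(K is a triangulation of the 2-sphere S^2.)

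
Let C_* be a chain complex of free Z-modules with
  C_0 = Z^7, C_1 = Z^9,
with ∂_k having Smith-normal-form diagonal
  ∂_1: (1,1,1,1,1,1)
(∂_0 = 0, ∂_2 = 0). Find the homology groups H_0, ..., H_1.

H_0: b_0 = 7 − 0 − 6 = 1; torsion from ∂_1 factors > 1: none. So H_0 ≅ Z.
H_1: b_1 = 9 − 6 − 0 = 3; torsion from ∂_2 factors > 1: none. So H_1 ≅ Z^3.

H_0 ≅ Z,  H_1 ≅ Z^3.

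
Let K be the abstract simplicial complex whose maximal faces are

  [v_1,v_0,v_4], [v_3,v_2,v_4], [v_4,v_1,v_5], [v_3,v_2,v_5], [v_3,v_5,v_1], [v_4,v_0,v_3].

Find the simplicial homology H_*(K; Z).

H_0 = Z,  H_1 = Z,  H_2 = 0.

Fix the vertex order v_0 < v_1 < v_2 < v_3 < v_4 < v_5 and write every simplex with vertices in increasing order. Then dim K = 2 and the simplices of K are:

  0-simplices (6): [v_0], [v_1], [v_2], [v_3], [v_4], [v_5]
  1-simplices (12): [v_0,v_1], [v_0,v_3], [v_0,v_4], [v_1,v_3], [v_1,v_4], [v_1,v_5], [v_2,v_3], [v_2,v_4], [v_2,v_5], [v_3,v_4], [v_3,v_5], [v_4,v_5]
  2-simplices (6): [v_0,v_1,v_4], [v_0,v_3,v_4], [v_1,v_3,v_5], [v_1,v_4,v_5], [v_2,v_3,v_4], [v_2,v_3,v_5]

so the chain groups are C_0 ≅ Z^6, C_1 ≅ Z^12, C_2 ≅ Z^6.

∂_1: C_1 → C_0 maps an edge to its endpoints' difference, ∂[p,q] = q − p. For instance
  ∂[v_2,v_4] = [v_4] − [v_2].
This gives a 6×12 integer matrix of rank 5; reducing to Smith normal form yields diagonal entries (1,1,1,1,1).

Boundary ∂_2: C_2 → C_1 sends each 2-simplex [p,q,r] to [q,r] − [p,r] + [p,q]. For instance
  ∂[v_0,v_3,v_4] = [v_3,v_4] − [v_0,v_4] + [v_0,v_3],
  ∂[v_0,v_1,v_4] = [v_1,v_4] − [v_0,v_4] + [v_0,v_1].
As a 12×6 matrix over Z this has rank 6, with invariant factors (1,1,1,1,1,1).

Reading off H_k = ker ∂_k / im ∂_{k+1}:

  H_0: rank C_0 − rank ∂_1 = 6 − 5 = 1, and the invariant factors of ∂_1 are all 1, so H_0 = Z.
  H_1: rank ker ∂_1 − rank ∂_2 = (12 − 5) − 6 = 1, and the invariant factors of ∂_2 are all 1, so H_1 = Z.
  H_2: rank ker ∂_2 − rank ∂_3 = (6 − 6) − 0 = 0, and there is no ∂_3, so H_2 = 0.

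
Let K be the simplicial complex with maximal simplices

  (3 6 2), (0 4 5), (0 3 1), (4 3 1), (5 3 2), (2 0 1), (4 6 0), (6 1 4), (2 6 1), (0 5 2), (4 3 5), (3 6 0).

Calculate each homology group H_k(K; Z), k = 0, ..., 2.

Take the total order 0 < 1 < 2 < 3 < 4 < 5 < 6 on the vertex set. Then K (dimension 2) consists of the simplices:

  0-simplices (7): [0], [1], [2], [3], [4], [5], [6]
  1-simplices (18): [0,1], [0,2], [0,3], [0,4], [0,5], [0,6], [1,2], [1,3], [1,4], [1,6], [2,3], [2,5], [2,6], [3,4], [3,5], [3,6], [4,5], [4,6]
  2-simplices (12): [0,1,2], [0,1,3], [0,2,5], [0,3,6], [0,4,5], [0,4,6], [1,2,6], [1,3,4], [1,4,6], [2,3,5], [2,3,6], [3,4,5]

Hence C_0 ≅ Z^7, C_1 ≅ Z^18, C_2 ≅ Z^12.

Boundary ∂_1: C_1 → C_0 maps an edge to its endpoints' difference, ∂[p,q] = q − p. For instance
  ∂[0,5] = [5] − [0].
As a 7×18 matrix over Z this has rank 6, with invariant factors (1,1,1,1,1,1).

The boundary map ∂_2: C_2 → C_1 acts by ∂[p,q,r] = [q,r] − [p,r] + [p,q]. For instance
  ∂[1,4,6] = [4,6] − [1,6] + [1,4],
  ∂[0,4,6] = [4,6] − [0,6] + [0,4].
The resulting 18×12 matrix has rank 12, and its Smith normal form has invariant factors (1,1,1,1,1,1,1,1,1,1,1,2).

Reading off H_k = ker ∂_k / im ∂_{k+1}:

  H_0: rank C_0 − rank ∂_1 = 7 − 6 = 1, and the invariant factors of ∂_1 are all 1, so H_0 = Z.
  H_1: rank ker ∂_1 − rank ∂_2 = (18 − 6) − 12 = 0, and ∂_2 has invariant factor 2 > 1, so H_1 = Z_2.
  H_2: rank ker ∂_2 − rank ∂_3 = (12 − 12) − 0 = 0, and there is no ∂_3, so H_2 = 0.

H_0 = Z,  H_1 = Z_2,  H_2 = 0.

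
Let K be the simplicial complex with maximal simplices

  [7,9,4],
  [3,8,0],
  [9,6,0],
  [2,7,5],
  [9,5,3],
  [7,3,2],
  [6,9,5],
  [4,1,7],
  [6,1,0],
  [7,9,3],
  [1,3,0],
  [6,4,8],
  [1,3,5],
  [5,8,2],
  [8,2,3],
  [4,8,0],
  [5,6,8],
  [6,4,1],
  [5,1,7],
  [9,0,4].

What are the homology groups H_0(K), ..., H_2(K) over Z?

Take the total order 0 < 1 < 2 < 3 < 4 < 5 < 6 < 7 < 8 < 9 on the vertex set. Then K (dimension 2) consists of the simplices:

  0-simplices (10): [0], [1], [2], [3], [4], [5], [6], [7], [8], [9]
  1-simplices (30): (30 of them)
  2-simplices (20): (20 of them)

Hence C_0 ≅ Z^10, C_1 ≅ Z^30, C_2 ≅ Z^20.

Boundary ∂_1: C_1 → C_0 maps an edge to its endpoints' difference, ∂[p,q] = q − p. For instance
  ∂[1,6] = [6] − [1].
This gives a 10×30 integer matrix of rank 9; reducing to Smith normal form yields diagonal entries (1,1,1,1,1,1,1,1,1).

The boundary map ∂_2: C_2 → C_1 sends each 2-simplex [p,q,r] to [q,r] − [p,r] + [p,q]. For instance
  ∂[0,4,9] = [4,9] − [0,9] + [0,4],
  ∂[0,4,8] = [4,8] − [0,8] + [0,4].
This gives a 30×20 integer matrix of rank 20; reducing to Smith normal form yields diagonal entries (1,1,1,1,1,1,1,1,1,1,1,1,1,1,1,1,1,1,1,2).

Now H_k = ker ∂_k / im ∂_{k+1}, so:

  H_0: rank C_0 − rank ∂_1 = 10 − 9 = 1, and the invariant factors of ∂_1 are all 1, so H_0 ≅ Z.
  H_1: rank ker ∂_1 − rank ∂_2 = (30 − 9) − 20 = 1, and ∂_2 has invariant factor 2 > 1, so H_1 ≅ Z ⊕ Z/2.
  H_2: rank ker ∂_2 − rank ∂_3 = (20 − 20) − 0 = 0, and there is no ∂_3, so H_2 ≅ 0.

H_0 = Z,  H_1 = Z ⊕ Z/2,  H_2 = 0.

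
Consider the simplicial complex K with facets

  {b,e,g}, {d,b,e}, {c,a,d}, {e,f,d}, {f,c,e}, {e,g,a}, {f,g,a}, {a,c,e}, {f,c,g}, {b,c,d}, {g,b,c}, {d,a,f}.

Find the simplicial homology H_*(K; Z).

K has 7 vertices, 18 edges, 12 triangles.
rank ∂_0 = 0, rank ∂_1 = 6 ⇒ b_0 = 7 − 0 − 6 = 1; all invariant factors of ∂_1 are 1 so no torsion. So H_0 = Z.
rank ∂_1 = 6, rank ∂_2 = 12 ⇒ b_1 = 18 − 6 − 12 = 0; ∂_2 has invariant factor(s) [2] giving torsion. So H_1 = Z_2.
rank ∂_2 = 12, rank ∂_3 = 0 ⇒ b_2 = 12 − 12 − 0 = 0. So H_2 = 0.

H_0 = Z,  H_1 = Z_2,  H_2 = 0.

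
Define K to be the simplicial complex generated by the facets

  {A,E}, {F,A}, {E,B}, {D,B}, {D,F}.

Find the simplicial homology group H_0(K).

H_0 ≅ Z.

We work with the vertex ordering A < B < D < E < F. The simplices of K, each written with vertices in increasing order, are:

  0-simplices (5): A, B, D, E, F
  1-simplices (5): AE, AF, BD, BE, DF

giving chain groups C_0 ≅ Z^5, C_1 ≅ Z^5.

The boundary map ∂_1: C_1 → C_0 maps an edge to its endpoints' difference, ∂[p,q] = q − p. For instance
  ∂DF = F − D.
The 5×5 boundary matrix has rank 4 and Smith normal form diag(1,1,1,1).

Computing H_k = (kernel of ∂_k) / (image of ∂_{k+1}):

  H_0: rank C_0 − rank ∂_1 = 5 − 4 = 1, and the invariant factors of ∂_1 are all 1, so H_0 ≅ Z.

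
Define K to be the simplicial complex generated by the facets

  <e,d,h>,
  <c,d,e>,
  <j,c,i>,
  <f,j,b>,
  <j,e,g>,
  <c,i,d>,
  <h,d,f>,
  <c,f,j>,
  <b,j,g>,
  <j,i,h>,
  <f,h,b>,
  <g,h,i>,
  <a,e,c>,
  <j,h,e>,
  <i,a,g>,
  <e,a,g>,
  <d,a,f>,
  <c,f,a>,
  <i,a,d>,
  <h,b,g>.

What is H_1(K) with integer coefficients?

H_1 = Z × Z/2.

Take the total order a < b < c < d < e < f < g < h < i < j on the vertex set. Then K (dimension 2) consists of the simplices:

  0-simplices (10): a, b, c, d, e, f, g, h, i, j
  1-simplices (30): ac, ad, ae, af, ag, ai, bf, bg, bh, bj, cd, ce, cf, ci, cj, de, df, dh, di, eg, eh, ej, fh, fj, gh, gi, gj, hi, hj, ij
  2-simplices (20): ace, acf, adf, adi, aeg, agi, bfh, bfj, bgh, bgj, cde, cdi, cfj, cij, deh, dfh, egj, ehj, ghi, hij

so the chain groups are C_0 ≅ Z^10, C_1 ≅ Z^30, C_2 ≅ Z^20.

Boundary ∂_1: C_1 → C_0 is given by ∂[p,q] = [q] − [p]. For instance
  ∂fh = h − f.
This gives a 10×30 integer matrix of rank 9; reducing to Smith normal form yields diagonal entries (1,1,1,1,1,1,1,1,1).

∂_2: C_2 → C_1 maps a triangle to the signed sum of its edges. For instance
  ∂bgj = gj − bj + bg,
  ∂hij = ij − hj + hi.
The resulting 30×20 matrix has rank 20, and its Smith normal form has invariant factors (1,1,1,1,1,1,1,1,1,1,1,1,1,1,1,1,1,1,1,2).

Computing H_k = (kernel of ∂_k) / (image of ∂_{k+1}):

  H_1: rank ker ∂_1 − rank ∂_2 = (30 − 9) − 20 = 1, and ∂_2 has invariant factor 2 > 1, so H_1 ≅ Z × Z/2.

(K is a triangulation of the Klein bottle.)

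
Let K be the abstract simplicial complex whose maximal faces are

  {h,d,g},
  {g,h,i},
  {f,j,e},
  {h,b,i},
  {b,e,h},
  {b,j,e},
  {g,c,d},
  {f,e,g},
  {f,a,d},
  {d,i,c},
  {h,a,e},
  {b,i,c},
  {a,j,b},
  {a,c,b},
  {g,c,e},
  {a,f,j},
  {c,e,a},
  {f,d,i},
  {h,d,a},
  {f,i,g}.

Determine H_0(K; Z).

We work with the vertex ordering a < b < c < d < e < f < g < h < i < j. The simplices of K, each written with vertices in increasing order, are:

  0-simplices (10): a, b, c, d, e, f, g, h, i, j
  1-simplices (30): ab, ac, ad, ae, af, ah, aj, bc, be, bh, bi, bj, cd, ce, cg, ci, df, dg, dh, di, ef, eg, eh, ej, fg, fi, fj, gh, gi, hi
  2-simplices (20): abc, abj, ace, adf, adh, aeh, afj, bci, beh, bej, bhi, cdg, cdi, ceg, dfi, dgh, efg, efj, fgi, ghi

so the chain groups are C_0 ≅ Z^10, C_1 ≅ Z^30, C_2 ≅ Z^20.

∂_1: C_1 → C_0 sends each edge [p,q] (with p < q) to q − p. For instance
  ∂eg = g − e.
The resulting 10×30 matrix has rank 9, and its Smith normal form has invariant factors (1,1,1,1,1,1,1,1,1).

The boundary map ∂_2: C_2 → C_1 acts by ∂[p,q,r] = [q,r] − [p,r] + [p,q]. For instance
  ∂ghi = hi − gi + gh,
  ∂afj = fj − aj + af.
The 30×20 boundary matrix has rank 20 and Smith normal form diag(1,1,1,1,1,1,1,1,1,1,1,1,1,1,1,1,1,1,1,2).

Reading off H_k = ker ∂_k / im ∂_{k+1}:

  H_0: rank C_0 − rank ∂_1 = 10 − 9 = 1, and the invariant factors of ∂_1 are all 1, so H_0 = Z.

H_0 = Z.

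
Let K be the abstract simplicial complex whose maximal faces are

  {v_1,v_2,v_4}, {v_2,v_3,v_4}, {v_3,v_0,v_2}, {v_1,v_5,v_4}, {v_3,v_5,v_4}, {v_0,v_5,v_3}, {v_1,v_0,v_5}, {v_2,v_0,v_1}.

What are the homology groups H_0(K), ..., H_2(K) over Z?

Take the total order v_0 < v_1 < v_2 < v_3 < v_4 < v_5 on the vertex set. Then K (dimension 2) consists of the simplices:

  0-simplices (6): [v_0], [v_1], [v_2], [v_3], [v_4], [v_5]
  1-simplices (12): [v_0,v_1], [v_0,v_2], [v_0,v_3], [v_0,v_5], [v_1,v_2], [v_1,v_4], [v_1,v_5], [v_2,v_3], [v_2,v_4], [v_3,v_4], [v_3,v_5], [v_4,v_5]
  2-simplices (8): [v_0,v_1,v_2], [v_0,v_1,v_5], [v_0,v_2,v_3], [v_0,v_3,v_5], [v_1,v_2,v_4], [v_1,v_4,v_5], [v_2,v_3,v_4], [v_3,v_4,v_5]

giving chain groups C_0 ≅ Z^6, C_1 ≅ Z^12, C_2 ≅ Z^8.

The boundary map ∂_1: C_1 → C_0 maps an edge to its endpoints' difference, ∂[p,q] = q − p. For instance
  ∂[v_0,v_3] = [v_3] − [v_0].
The resulting 6×12 matrix has rank 5, and its Smith normal form has invariant factors (1,1,1,1,1).

The boundary map ∂_2: C_2 → C_1 acts by ∂[p,q,r] = [q,r] − [p,r] + [p,q]. For instance
  ∂[v_1,v_2,v_4] = [v_2,v_4] − [v_1,v_4] + [v_1,v_2],
  ∂[v_0,v_2,v_3] = [v_2,v_3] − [v_0,v_3] + [v_0,v_2].
As a 12×8 matrix over Z this has rank 7, with invariant factors (1,1,1,1,1,1,1).

Reading off H_k = ker ∂_k / im ∂_{k+1}:

  H_0: rank C_0 − rank ∂_1 = 6 − 5 = 1, and the invariant factors of ∂_1 are all 1, so H_0 ≅ Z.
  H_1: rank ker ∂_1 − rank ∂_2 = (12 − 5) − 7 = 0, and the invariant factors of ∂_2 are all 1, so H_1 ≅ 0.
  H_2: rank ker ∂_2 − rank ∂_3 = (8 − 7) − 0 = 1, and there is no ∂_3, so H_2 ≅ Z.

As a check, the Euler characteristic is 6 − 12 + 8 = 2, which agrees with 1 − 0 + 1 = 2.

H_0 = Z,  H_1 = 0,  H_2 = Z.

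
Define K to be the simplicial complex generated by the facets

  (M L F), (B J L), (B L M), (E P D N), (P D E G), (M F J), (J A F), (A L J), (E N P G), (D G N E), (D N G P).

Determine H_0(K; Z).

H_0 ≅ Z^2.

We work with the vertex ordering A < B < D < E < F < G < J < L < M < N < P. The simplices of K, each written with vertices in increasing order, are:

  0-simplices (11): A, B, D, E, F, G, J, L, M, N, P
  1-simplices (22): AF, AJ, AL, BJ, BL, BM, DE, DG, DN, DP, EG, EN, EP, FJ, FL, FM, GN, GP, JL, JM, LM, NP
  2-simplices (16): AFJ, AJL, BJL, BLM, DEG, DEN, DEP, DGN, DGP, DNP, EGN, EGP, ENP, FJM, FLM, GNP
  3-simplices (5): DEGN, DEGP, DENP, DGNP, EGNP

so the chain groups are C_0 ≅ Z^11, C_1 ≅ Z^22, C_2 ≅ Z^16, C_3 ≅ Z^5.

Boundary ∂_1: C_1 → C_0 maps an edge to its endpoints' difference, ∂[p,q] = q − p. For instance
  ∂EG = G − E.
As a 11×22 matrix over Z this has rank 9, with invariant factors (1,1,1,1,1,1,1,1,1).

∂_2: C_2 → C_1 maps a triangle to the signed sum of its edges. For instance
  ∂BJL = JL − BL + BJ,
  ∂DNP = NP − DP + DN.
This gives a 22×16 integer matrix of rank 12; reducing to Smith normal form yields diagonal entries (1,1,1,1,1,1,1,1,1,1,1,1).

Boundary ∂_3: C_3 → C_2 sends each 3-simplex σ to the alternating sum Σ_i (−1)^i (σ with its i-th vertex removed). For instance
  ∂DENP = ENP − DNP + DEP − DEN,
  ∂DEGN = EGN − DGN + DEN − DEG.
The resulting 16×5 matrix has rank 4, and its Smith normal form has invariant factors (1,1,1,1).

Now H_k = ker ∂_k / im ∂_{k+1}, so:

  H_0: rank C_0 − rank ∂_1 = 11 − 9 = 2, and the invariant factors of ∂_1 are all 1, so H_0 = Z^2.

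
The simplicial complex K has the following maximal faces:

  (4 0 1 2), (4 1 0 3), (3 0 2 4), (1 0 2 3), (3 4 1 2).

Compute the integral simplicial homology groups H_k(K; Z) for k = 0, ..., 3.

K has 5 vertices, 10 edges, 10 triangles, 5 3-simplices.
rank ∂_0 = 0, rank ∂_1 = 4 ⇒ b_0 = 5 − 0 − 4 = 1; all invariant factors of ∂_1 are 1 so no torsion. So H_0 = Z.
rank ∂_1 = 4, rank ∂_2 = 6 ⇒ b_1 = 10 − 4 − 6 = 0; all invariant factors of ∂_2 are 1 so no torsion. So H_1 = 0.
rank ∂_2 = 6, rank ∂_3 = 4 ⇒ b_2 = 10 − 6 − 4 = 0; all invariant factors of ∂_3 are 1 so no torsion. So H_2 = 0.
rank ∂_3 = 4, rank ∂_4 = 0 ⇒ b_3 = 5 − 4 − 0 = 1. So H_3 = Z.

H_0 ≅ Z,  H_1 = 0,  H_2 = 0,  H_3 ≅ Z.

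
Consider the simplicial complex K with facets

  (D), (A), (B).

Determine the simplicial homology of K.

K has 3 vertices.
rank ∂_0 = 0, rank ∂_1 = 0 ⇒ b_0 = 3 − 0 − 0 = 3. So H_0 = Z^3.

H_0 = Z^3.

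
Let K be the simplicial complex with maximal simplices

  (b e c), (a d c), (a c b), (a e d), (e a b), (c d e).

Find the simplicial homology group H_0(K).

Fix the vertex order a < b < c < d < e and write every simplex with vertices in increasing order. Then dim K = 2 and the simplices of K are:

  0-simplices (5): a, b, c, d, e
  1-simplices (9): ab, ac, ad, ae, bc, be, cd, ce, de
  2-simplices (6): abc, abe, acd, ade, bce, cde

so the chain groups are C_0 ≅ Z^5, C_1 ≅ Z^9, C_2 ≅ Z^6.

Boundary ∂_1: C_1 → C_0 maps an edge to its endpoints' difference, ∂[p,q] = q − p. For instance
  ∂be = e − b.
The 5×9 boundary matrix has rank 4 and Smith normal form diag(1,1,1,1).

Boundary ∂_2: C_2 → C_1 sends each 2-simplex [p,q,r] to [q,r] − [p,r] + [p,q]. For instance
  ∂cde = de − ce + cd,
  ∂ade = de − ae + ad.
This gives a 9×6 integer matrix of rank 5; reducing to Smith normal form yields diagonal entries (1,1,1,1,1).

From H_k ≅ ker(∂_k) / im(∂_{k+1}) we obtain:

  H_0: rank C_0 − rank ∂_1 = 5 − 4 = 1, and the invariant factors of ∂_1 are all 1, so H_0 = Z.

(K is a triangulation of the 2-sphere S^2.)

H_0 = Z.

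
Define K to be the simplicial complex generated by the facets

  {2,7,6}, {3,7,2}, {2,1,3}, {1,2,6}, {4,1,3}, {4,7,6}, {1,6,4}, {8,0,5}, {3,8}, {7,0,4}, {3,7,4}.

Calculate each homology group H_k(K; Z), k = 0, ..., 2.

H_0 = Z,  H_1 = Z,  H_2 = Z.

We work with the vertex ordering 0 < 1 < 2 < 3 < 4 < 5 < 6 < 7 < 8. The simplices of K, each written with vertices in increasing order, are:

  0-simplices (9): [0], [1], [2], [3], [4], [5], [6], [7], [8]
  1-simplices (18): [0,4], [0,5], [0,7], [0,8], [1,2], [1,3], [1,4], [1,6], [2,3], [2,6], [2,7], [3,4], [3,7], [3,8], [4,6], [4,7], [5,8], [6,7]
  2-simplices (10): [0,4,7], [0,5,8], [1,2,3], [1,2,6], [1,3,4], [1,4,6], [2,3,7], [2,6,7], [3,4,7], [4,6,7]

giving chain groups C_0 ≅ Z^9, C_1 ≅ Z^18, C_2 ≅ Z^10.

Boundary ∂_1: C_1 → C_0 sends each edge [p,q] (with p < q) to q − p.
As a 9×18 matrix over Z this has rank 8, with invariant factors (1,1,1,1,1,1,1,1).

∂_2: C_2 → C_1 acts by ∂[p,q,r] = [q,r] − [p,r] + [p,q]. For instance
  ∂[1,3,4] = [3,4] − [1,4] + [1,3],
  ∂[2,6,7] = [6,7] − [2,7] + [2,6].
The 18×10 boundary matrix has rank 9 and Smith normal form diag(1,1,1,1,1,1,1,1,1).

Now H_k = ker ∂_k / im ∂_{k+1}, so:

  H_0: rank C_0 − rank ∂_1 = 9 − 8 = 1, and the invariant factors of ∂_1 are all 1, so H_0 = Z.
  H_1: rank ker ∂_1 − rank ∂_2 = (18 − 8) − 9 = 1, and the invariant factors of ∂_2 are all 1, so H_1 = Z.
  H_2: rank ker ∂_2 − rank ∂_3 = (10 − 9) − 0 = 1, and there is no ∂_3, so H_2 = Z.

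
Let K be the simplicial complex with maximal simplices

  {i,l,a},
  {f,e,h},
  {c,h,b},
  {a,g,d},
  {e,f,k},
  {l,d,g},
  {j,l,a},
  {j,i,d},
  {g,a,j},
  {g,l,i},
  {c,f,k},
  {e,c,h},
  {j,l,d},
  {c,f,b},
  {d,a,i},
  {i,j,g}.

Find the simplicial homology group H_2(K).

Fix the vertex order a < b < c < d < e < f < g < h < i < j < k < l and write every simplex with vertices in increasing order. Then dim K = 2 and the simplices of K are:

  0-simplices (12): a, b, c, d, e, f, g, h, i, j, k, l
  1-simplices (27): ad, ag, ai, aj, al, bc, bf, bh, ce, cf, ch, ck, dg, di, dj, dl, ef, eh, ek, fh, fk, gi, gj, gl, ij, il, jl
  2-simplices (16): adg, adi, agj, ail, ajl, bcf, bch, ceh, cfk, dgl, dij, djl, efh, efk, gij, gil

giving chain groups C_0 ≅ Z^12, C_1 ≅ Z^27, C_2 ≅ Z^16.

∂_1: C_1 → C_0 maps an edge to its endpoints' difference, ∂[p,q] = q − p. For instance
  ∂ad = d − a.
As a 12×27 matrix over Z this has rank 10, with invariant factors (1,1,1,1,1,1,1,1,1,1).

The boundary map ∂_2: C_2 → C_1 maps a triangle to the signed sum of its edges. For instance
  ∂efk = fk − ek + ef,
  ∂ceh = eh − ch + ce.
As a 27×16 matrix over Z this has rank 16, with invariant factors (1,1,1,1,1,1,1,1,1,1,1,1,1,1,1,2).

Computing H_k = (kernel of ∂_k) / (image of ∂_{k+1}):

  H_2: rank ker ∂_2 − rank ∂_3 = (16 − 16) − 0 = 0, and there is no ∂_3, so H_2 = 0.

(K is a triangulation of the disjoint union of the real projective plane RP^2 and the cylinder S^1 x I.)

H_2 = 0.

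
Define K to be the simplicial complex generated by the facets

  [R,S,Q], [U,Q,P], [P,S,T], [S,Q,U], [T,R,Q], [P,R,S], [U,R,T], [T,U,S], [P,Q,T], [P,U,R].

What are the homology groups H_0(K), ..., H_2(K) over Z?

H_0 = Z,  H_1 = Z/2Z,  H_2 = 0.

We work with the vertex ordering P < Q < R < S < T < U. The simplices of K, each written with vertices in increasing order, are:

  0-simplices (6): P, Q, R, S, T, U
  1-simplices (15): PQ, PR, PS, PT, PU, QR, QS, QT, QU, RS, RT, RU, ST, SU, TU
  2-simplices (10): PQT, PQU, PRS, PRU, PST, QRS, QRT, QSU, RTU, STU

Hence C_0 ≅ Z^6, C_1 ≅ Z^15, C_2 ≅ Z^10.

The boundary map ∂_1: C_1 → C_0 sends each edge [p,q] (with p < q) to q − p.
This gives a 6×15 integer matrix of rank 5; reducing to Smith normal form yields diagonal entries (1,1,1,1,1).

∂_2: C_2 → C_1 maps a triangle to the signed sum of its edges. For instance
  ∂PST = ST − PT + PS,
  ∂PRU = RU − PU + PR.
The resulting 15×10 matrix has rank 10, and its Smith normal form has invariant factors (1,1,1,1,1,1,1,1,1,2).

Reading off H_k = ker ∂_k / im ∂_{k+1}:

  H_0: rank C_0 − rank ∂_1 = 6 − 5 = 1, and the invariant factors of ∂_1 are all 1, so H_0 = Z.
  H_1: rank ker ∂_1 − rank ∂_2 = (15 − 5) − 10 = 0, and ∂_2 has invariant factor 2 > 1, so H_1 = Z/2Z.
  H_2: rank ker ∂_2 − rank ∂_3 = (10 − 10) − 0 = 0, and there is no ∂_3, so H_2 = 0.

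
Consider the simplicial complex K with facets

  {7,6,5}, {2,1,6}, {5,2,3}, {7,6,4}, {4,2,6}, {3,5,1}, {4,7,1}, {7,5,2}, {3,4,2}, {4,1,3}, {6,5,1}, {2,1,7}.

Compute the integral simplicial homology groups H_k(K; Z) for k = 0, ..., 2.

K has 7 vertices, 18 edges, 12 triangles.
rank ∂_0 = 0, rank ∂_1 = 6 ⇒ b_0 = 7 − 0 − 6 = 1; all invariant factors of ∂_1 are 1 so no torsion. So H_0 ≅ Z.
rank ∂_1 = 6, rank ∂_2 = 12 ⇒ b_1 = 18 − 6 − 12 = 0; ∂_2 has invariant factor(s) [2] giving torsion. So H_1 ≅ Z/2.
rank ∂_2 = 12, rank ∂_3 = 0 ⇒ b_2 = 12 − 12 − 0 = 0. So H_2 ≅ 0.

H_0 = Z,  H_1 = Z/2,  H_2 = 0.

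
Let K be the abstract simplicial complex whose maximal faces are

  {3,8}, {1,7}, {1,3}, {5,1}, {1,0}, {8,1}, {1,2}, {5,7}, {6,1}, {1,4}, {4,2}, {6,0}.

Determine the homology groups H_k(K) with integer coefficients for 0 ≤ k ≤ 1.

Fix the vertex order 0 < 1 < 2 < 3 < 4 < 5 < 6 < 7 < 8 and write every simplex with vertices in increasing order. Then dim K = 1 and the simplices of K are:

  0-simplices (9): [0], [1], [2], [3], [4], [5], [6], [7], [8]
  1-simplices (12): [0,1], [0,6], [1,2], [1,3], [1,4], [1,5], [1,6], [1,7], [1,8], [2,4], [3,8], [5,7]

so the chain groups are C_0 ≅ Z^9, C_1 ≅ Z^12.

The boundary map ∂_1: C_1 → C_0 sends each edge [p,q] (with p < q) to q − p. For instance
  ∂[1,3] = [3] − [1].
As a 9×12 matrix over Z this has rank 8, with invariant factors (1,1,1,1,1,1,1,1).

Computing H_k = (kernel of ∂_k) / (image of ∂_{k+1}):

  H_0: rank C_0 − rank ∂_1 = 9 − 8 = 1, and the invariant factors of ∂_1 are all 1, so H_0 ≅ Z.
  H_1: rank ker ∂_1 − rank ∂_2 = (12 − 8) − 0 = 4, and there is no ∂_2, so H_1 ≅ Z^4.

H_0 ≅ Z,  H_1 ≅ Z^4.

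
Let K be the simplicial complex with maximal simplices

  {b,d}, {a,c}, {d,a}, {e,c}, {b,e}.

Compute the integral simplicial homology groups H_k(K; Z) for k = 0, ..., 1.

Order the vertices as a < b < c < d < e. Listing each simplex with vertices in this order, K has dimension 1 with simplices:

  0-simplices (5): a, b, c, d, e
  1-simplices (5): ac, ad, bd, be, ce

so the chain groups are C_0 ≅ Z^5, C_1 ≅ Z^5.

The boundary map ∂_1: C_1 → C_0 sends each edge [p,q] (with p < q) to q − p.
This gives a 5×5 integer matrix of rank 4; reducing to Smith normal form yields diagonal entries (1,1,1,1).

Reading off H_k = ker ∂_k / im ∂_{k+1}:

  H_0: rank C_0 − rank ∂_1 = 5 − 4 = 1, and the invariant factors of ∂_1 are all 1, so H_0 ≅ Z.
  H_1: rank ker ∂_1 − rank ∂_2 = (5 − 4) − 0 = 1, and there is no ∂_2, so H_1 ≅ Z.

As a check, the Euler characteristic is 5 − 5 = 0, which agrees with 1 − 1 = 0.

H_0 ≅ Z,  H_1 ≅ Z.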